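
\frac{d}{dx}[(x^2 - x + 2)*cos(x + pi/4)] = -x^2*sin(x + pi/4) + x*sin(x + pi/4) + 2*x*cos(x + pi/4) - 2*sin(x + pi/4) - cos(x + pi/4)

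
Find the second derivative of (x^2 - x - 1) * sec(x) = (-x^2 + 2*x^2/cos(x)^2 + 4*x*sin(x)/cos(x) + x - 2*x/cos(x)^2 - 2*sin(x)/cos(x) + 3 - 2/cos(x)^2)/cos(x)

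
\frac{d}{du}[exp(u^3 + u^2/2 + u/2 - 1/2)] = 3*u^2*exp(u^3 + u^2/2 + u/2 - 1/2) + u*exp(u^3 + u^2/2 + u/2 - 1/2) + exp(u^3 + u^2/2 + u/2 - 1/2)/2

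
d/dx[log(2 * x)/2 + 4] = 1/(2*x)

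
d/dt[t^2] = 2*t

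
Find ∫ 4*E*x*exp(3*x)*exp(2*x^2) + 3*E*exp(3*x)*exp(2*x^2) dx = exp(2*x^2 + 3*x + 1) + C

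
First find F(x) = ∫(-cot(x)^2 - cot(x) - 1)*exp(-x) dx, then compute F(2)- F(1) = -exp(-1)*cot(1) + exp(-2)*cot(2)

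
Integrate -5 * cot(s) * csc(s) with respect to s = 5*csc(s) + C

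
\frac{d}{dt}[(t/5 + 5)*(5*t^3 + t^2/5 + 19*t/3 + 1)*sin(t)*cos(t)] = t^4*cos(2*t) + 2*t^3*sin(2*t) + 626*t^3*cos(2*t)/25 + 939*t^2*sin(2*t)/25 + 34*t^2*cos(2*t)/15 + 34*t*sin(2*t)/15 + 478*t*cos(2*t)/15 + 239*sin(2*t)/15 + 5*cos(2*t)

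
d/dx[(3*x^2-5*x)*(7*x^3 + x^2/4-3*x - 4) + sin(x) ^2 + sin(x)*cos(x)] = 105*x^4 - 137*x^3 - 123*x^2/4 + 6*x + sqrt(2)*sin(2*x + pi/4) + 20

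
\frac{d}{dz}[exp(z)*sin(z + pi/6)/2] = sqrt(2)*exp(z)*sin(z + 5*pi/12)/2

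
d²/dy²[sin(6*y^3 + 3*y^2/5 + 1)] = -324*y^4*sin(6*y^3 + 3*y^2/5 + 1) - 216*y^3*sin(6*y^3 + 3*y^2/5 + 1)/5 - 36*y^2*sin(6*y^3 + 3*y^2/5 + 1)/25 + 36*y*cos(6*y^3 + 3*y^2/5 + 1) + 6*cos(6*y^3 + 3*y^2/5 + 1)/5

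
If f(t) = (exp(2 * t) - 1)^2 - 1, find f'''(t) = 64*exp(4*t) - 16*exp(2*t)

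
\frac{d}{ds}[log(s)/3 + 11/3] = 1/(3*s)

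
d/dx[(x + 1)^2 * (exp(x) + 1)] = x^2*exp(x) + 4*x*exp(x) + 2*x + 3*exp(x) + 2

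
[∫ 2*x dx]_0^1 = 1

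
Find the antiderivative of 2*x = x^2 + C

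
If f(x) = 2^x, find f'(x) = 2^x*log(2)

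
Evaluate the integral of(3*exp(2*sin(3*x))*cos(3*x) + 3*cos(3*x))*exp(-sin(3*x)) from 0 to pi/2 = -E + exp(-1)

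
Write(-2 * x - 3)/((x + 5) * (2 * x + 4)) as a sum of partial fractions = -7/(6*(x + 5)) + 1/(6*(x + 2))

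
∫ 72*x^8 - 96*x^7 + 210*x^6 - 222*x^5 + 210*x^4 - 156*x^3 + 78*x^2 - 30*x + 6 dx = 8*x^9 - 12*x^8 + 30*x^7 - 37*x^6 + 42*x^5 - 39*x^4 + 26*x^3 - 15*x^2 + 6*x + C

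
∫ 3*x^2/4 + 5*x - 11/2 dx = x^3/4 + 5*x^2/2 - 11*x/2 + C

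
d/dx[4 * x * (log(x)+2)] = 4*log(x) + 12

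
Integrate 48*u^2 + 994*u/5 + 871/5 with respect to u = 16*u^3 + 497*u^2/5 + 871*u/5 + C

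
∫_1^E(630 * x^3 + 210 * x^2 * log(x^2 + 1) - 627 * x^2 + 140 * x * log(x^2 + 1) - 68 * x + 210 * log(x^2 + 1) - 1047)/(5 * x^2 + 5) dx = -7*(-2 + log(2))^2 - 3/5 - log(2)/5 + log(1 + exp(2))/5 + 3*E/5 + 7*(-5 + log(1 + exp(2)) + 3*E)^2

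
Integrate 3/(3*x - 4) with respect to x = log(12 - 9*x) + C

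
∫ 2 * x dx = x^2 + C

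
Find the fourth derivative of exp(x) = exp(x)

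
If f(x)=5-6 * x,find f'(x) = -6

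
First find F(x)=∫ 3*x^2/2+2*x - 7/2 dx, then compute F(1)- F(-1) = -6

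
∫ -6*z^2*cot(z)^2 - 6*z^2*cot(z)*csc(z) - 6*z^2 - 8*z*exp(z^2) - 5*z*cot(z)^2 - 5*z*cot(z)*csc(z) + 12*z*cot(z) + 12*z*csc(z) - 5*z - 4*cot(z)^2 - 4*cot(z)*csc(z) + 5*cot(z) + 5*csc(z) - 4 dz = (cot(z) + csc(z))*(6*z^2 + 5*z + 4) - 4*exp(z^2) + C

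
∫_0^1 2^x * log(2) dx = 1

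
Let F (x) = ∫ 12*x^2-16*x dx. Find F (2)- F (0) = 0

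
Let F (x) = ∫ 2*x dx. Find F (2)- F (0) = 4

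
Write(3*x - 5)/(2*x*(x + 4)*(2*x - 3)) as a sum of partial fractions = -1/(33*(2*x - 3)) - 17/(88*(x + 4)) + 5/(24*x)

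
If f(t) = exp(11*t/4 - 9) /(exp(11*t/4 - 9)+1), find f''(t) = (121*exp(11*t/4 - 9) - 121*exp(33*t/4 - 27))/(64*exp(-27)*exp(33*t/4) + 64*exp(-9)*exp(11*t/4) + 96*exp(-18)*exp(11*t/2) + 16*exp(-36)*exp(11*t) + 16)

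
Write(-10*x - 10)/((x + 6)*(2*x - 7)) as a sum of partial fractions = -90/(19*(2*x - 7)) - 50/(19*(x + 6))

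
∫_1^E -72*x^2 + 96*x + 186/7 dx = -24*exp(3) - 354/7 + 186*E/7 + 48*exp(2)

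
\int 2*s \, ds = s^2 + C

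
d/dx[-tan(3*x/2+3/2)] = -3*tan(3*x/2 + 3/2)^2/2 - 3/2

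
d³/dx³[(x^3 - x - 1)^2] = 120*x^3 - 48*x - 12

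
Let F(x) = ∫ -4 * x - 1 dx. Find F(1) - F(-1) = -2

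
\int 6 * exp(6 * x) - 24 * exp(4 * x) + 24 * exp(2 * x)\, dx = (exp(2*x) - 2)^3 + C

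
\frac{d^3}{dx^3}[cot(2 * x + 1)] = -48*cot(2*x + 1)^4 - 64*cot(2*x + 1)^2 - 16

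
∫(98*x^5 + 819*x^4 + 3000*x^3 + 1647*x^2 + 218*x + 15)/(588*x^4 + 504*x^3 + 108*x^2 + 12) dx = x^2/12 + 5*x/4 + log(x^2*(7*x + 3)^2 + 1) + C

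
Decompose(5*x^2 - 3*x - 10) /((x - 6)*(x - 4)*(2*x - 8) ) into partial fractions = -33/(2*(x - 4)) - 29/(2*(x - 4)^2) + 19/(x - 6)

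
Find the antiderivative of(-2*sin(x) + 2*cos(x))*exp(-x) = 2*exp(-x)*sin(x) + C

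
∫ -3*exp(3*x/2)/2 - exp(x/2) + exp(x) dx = -exp(3*x/2) - 2*exp(x/2) + exp(x) + C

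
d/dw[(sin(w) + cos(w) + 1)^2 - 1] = 2*cos(2*w) + 2*sqrt(2)*cos(w + pi/4)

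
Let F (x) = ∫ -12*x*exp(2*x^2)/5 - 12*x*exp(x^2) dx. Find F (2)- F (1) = -3*exp(8)/5 - 6*exp(4) + 3*exp(2)/5 + 6*E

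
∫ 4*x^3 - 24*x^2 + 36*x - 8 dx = x^4 - 8*x^3 + 18*x^2 - 8*x + C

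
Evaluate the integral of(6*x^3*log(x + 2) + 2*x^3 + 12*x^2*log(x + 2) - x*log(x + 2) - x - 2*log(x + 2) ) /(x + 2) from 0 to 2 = 28*log(2)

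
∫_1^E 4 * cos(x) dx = -4*sin(1) + 4*sin(E)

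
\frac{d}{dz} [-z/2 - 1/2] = -1/2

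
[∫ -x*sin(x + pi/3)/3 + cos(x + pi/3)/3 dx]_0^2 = 2*cos(pi/3 + 2)/3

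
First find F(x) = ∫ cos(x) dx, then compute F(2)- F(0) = sin(2)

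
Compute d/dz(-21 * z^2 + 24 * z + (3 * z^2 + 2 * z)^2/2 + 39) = 18*z^3 + 18*z^2 - 38*z + 24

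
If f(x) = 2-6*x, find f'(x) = -6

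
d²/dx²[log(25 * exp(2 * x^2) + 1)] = (400*x^2*exp(2*x^2) + 2500*exp(4*x^2) + 100*exp(2*x^2))/(625*exp(4*x^2) + 50*exp(2*x^2) + 1)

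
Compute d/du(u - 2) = 1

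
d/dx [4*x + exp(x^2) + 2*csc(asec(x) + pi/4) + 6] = (2*x^3*sqrt(1 - 1/x^2)*exp(x^2) + 4*x^2*sqrt(1 - 1/x^2) - 2*cot(asec(x) + pi/4)*csc(asec(x) + pi/4))/(x^2*sqrt(1 - 1/x^2))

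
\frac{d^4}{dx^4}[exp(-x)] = exp(-x)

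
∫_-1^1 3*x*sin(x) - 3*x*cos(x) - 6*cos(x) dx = -6*sin(1) - 6*cos(1)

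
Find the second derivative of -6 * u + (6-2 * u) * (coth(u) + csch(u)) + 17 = (-4*u*cosh(u) - u*cosh(2*u) - 3*u + 4*sinh(u) + 2*sinh(2*u) + 12*cosh(u) + 3*cosh(2*u) + 9)/sinh(u)^3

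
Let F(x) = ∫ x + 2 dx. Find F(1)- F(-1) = 4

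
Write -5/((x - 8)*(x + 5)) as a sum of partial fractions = 5/(13*(x + 5)) - 5/(13*(x - 8))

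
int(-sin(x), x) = cos(x) + C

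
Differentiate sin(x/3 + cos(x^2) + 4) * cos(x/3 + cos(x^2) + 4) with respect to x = 2*x*sin(x^2)*sin(x/3 + cos(x^2) + 4)^2 - 2*x*sin(x^2)*cos(x/3 + cos(x^2) + 4)^2 - sin(x/3 + cos(x^2) + 4)^2/3 + cos(x/3 + cos(x^2) + 4)^2/3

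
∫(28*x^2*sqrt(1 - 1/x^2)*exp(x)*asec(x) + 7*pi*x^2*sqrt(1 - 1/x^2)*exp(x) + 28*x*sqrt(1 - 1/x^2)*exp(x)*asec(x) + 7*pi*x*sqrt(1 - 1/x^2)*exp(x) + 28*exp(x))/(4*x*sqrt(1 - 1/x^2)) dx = 7*x*(4*asec(x) + pi)*exp(x)/4 + C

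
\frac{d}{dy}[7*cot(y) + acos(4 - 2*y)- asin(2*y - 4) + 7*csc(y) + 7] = -7*(cos(y) + 1)/sin(y)^2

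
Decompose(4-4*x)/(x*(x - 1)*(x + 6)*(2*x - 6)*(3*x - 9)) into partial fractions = 1/(729*(x + 6)) + 8/(729*(x - 3)) - 2/(81*(x - 3)^2) - 1/(81*x)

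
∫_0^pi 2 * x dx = pi^2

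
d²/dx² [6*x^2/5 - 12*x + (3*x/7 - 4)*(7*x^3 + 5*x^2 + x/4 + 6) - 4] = 36*x^2 - 1086*x/7 - 2617/70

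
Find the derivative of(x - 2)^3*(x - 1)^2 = 5*x^4 - 32*x^3 + 75*x^2 - 76*x + 28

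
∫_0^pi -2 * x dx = -pi^2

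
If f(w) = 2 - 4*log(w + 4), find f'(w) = -4/(w + 4)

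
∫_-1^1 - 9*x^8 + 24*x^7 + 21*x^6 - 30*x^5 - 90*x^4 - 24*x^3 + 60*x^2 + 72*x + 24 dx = 56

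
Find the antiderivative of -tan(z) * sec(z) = -sec(z) + C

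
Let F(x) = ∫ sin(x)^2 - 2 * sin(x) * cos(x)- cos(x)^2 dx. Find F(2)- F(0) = -(cos(2) + sin(2))*sin(2)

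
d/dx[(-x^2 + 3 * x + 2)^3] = -6*x^5 + 45*x^4 - 84*x^3 - 27*x^2 + 84*x + 36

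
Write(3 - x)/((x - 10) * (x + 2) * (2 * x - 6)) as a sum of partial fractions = 1/(24*(x + 2)) - 1/(24*(x - 10))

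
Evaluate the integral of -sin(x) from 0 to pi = -2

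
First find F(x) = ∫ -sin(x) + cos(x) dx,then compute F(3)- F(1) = cos(3) - sin(1) - cos(1) + sin(3)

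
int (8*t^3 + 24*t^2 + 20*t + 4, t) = 2*t^4 + 8*t^3 + 10*t^2 + 4*t + C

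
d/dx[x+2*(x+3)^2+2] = 4*x + 13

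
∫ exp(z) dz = exp(z) + C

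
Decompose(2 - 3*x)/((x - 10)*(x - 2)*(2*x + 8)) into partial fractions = 1/(12*(x + 4)) + 1/(24*(x - 2)) - 1/(8*(x - 10))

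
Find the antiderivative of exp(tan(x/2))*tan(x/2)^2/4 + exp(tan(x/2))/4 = exp(tan(x/2))/2 + C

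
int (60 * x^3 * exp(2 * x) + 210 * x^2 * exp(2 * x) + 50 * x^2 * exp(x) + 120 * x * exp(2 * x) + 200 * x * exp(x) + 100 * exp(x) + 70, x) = 10*(x + 2)*(3*x^2*exp(2*x) + 5*x*exp(x) + 7) + C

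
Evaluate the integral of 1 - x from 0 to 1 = 1/2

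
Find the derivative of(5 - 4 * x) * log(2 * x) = (-4*x*log(x) - 4*x - 4*x*log(2) + 5)/x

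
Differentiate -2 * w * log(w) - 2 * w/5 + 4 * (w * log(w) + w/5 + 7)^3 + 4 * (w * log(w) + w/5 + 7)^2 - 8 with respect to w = 12*w^2*log(w)^3 + 96*w^2*log(w)^2/5 + 156*w^2*log(w)/25 + 72*w^2/125 + 176*w*log(w)^2 + 1232*w*log(w)/5 + 1056*w/25 + 642*log(w) + 3852/5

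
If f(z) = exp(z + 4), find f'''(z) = exp(z + 4)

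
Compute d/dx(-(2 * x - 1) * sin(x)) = -2*x*cos(x) - 2*sin(x) + cos(x)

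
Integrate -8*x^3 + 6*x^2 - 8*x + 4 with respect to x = -2*x^4 + 2*x^3 - 4*x^2 + 4*x + C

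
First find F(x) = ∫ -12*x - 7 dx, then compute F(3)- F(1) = -62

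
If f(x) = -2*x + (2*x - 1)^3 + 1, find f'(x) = 24*x^2 - 24*x + 4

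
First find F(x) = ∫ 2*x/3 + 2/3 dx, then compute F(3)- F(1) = 4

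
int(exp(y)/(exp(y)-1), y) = log(exp(y) - 1) + C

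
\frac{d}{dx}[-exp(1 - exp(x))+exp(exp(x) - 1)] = (exp(x) + exp(x + 2*exp(x) - 2))*exp(1 - exp(x))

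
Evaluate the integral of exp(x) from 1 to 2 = -E + exp(2)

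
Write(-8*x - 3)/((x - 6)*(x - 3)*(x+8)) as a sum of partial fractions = 61/(154*(x + 8)) + 9/(11*(x - 3)) - 17/(14*(x - 6))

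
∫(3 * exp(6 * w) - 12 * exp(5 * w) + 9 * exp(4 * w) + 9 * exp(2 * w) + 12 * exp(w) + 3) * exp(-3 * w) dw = ((exp(w) - 2)*exp(w) - 1)^3*exp(-3*w) + C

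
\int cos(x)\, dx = sin(x) + C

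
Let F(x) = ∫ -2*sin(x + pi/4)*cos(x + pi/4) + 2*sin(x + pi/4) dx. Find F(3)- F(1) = -(-1 + cos(pi/4 + 1))^2 + (-1 + cos(pi/4 + 3))^2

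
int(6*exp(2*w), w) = 3*exp(2*w) + C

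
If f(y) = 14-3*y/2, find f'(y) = -3/2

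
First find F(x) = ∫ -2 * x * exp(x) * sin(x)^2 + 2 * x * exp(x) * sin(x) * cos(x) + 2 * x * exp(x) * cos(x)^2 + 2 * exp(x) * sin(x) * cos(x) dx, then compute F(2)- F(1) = E*(2*E*sin(4) - sin(2))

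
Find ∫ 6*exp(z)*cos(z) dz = 3*sqrt(2)*exp(z)*sin(z + pi/4) + C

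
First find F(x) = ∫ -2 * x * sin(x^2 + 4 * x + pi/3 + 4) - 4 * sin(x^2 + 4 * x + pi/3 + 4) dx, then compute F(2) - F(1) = cos(pi/3 + 16) - cos(pi/3 + 9)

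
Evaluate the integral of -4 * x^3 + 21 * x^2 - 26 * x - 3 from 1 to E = -8 + (-3 + E)^2*(-exp(2) + 2 + E)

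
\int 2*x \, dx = x^2 + C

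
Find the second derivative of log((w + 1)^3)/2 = -3/(2*w^2 + 4*w + 2)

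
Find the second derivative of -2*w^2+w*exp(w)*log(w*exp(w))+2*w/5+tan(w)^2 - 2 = (w^2*(w + log(w))*exp(w) + 2*w^2*exp(w) + 2*w*(w + log(w))*exp(w) + 4*w*exp(w) + 6*w*tan(w)^4 + 8*w*tan(w)^2 - 2*w + exp(w))/w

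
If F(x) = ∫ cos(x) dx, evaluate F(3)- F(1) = -sin(1) + sin(3)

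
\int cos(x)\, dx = sin(x) + C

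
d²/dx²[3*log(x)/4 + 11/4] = -3/(4*x^2)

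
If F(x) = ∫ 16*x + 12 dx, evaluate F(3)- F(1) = 88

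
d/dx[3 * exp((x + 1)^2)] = 6*x*exp(x^2 + 2*x + 1) + 6*exp(x^2 + 2*x + 1)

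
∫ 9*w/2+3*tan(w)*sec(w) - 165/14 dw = 9*w^2/4 - 165*w/14 + 3*sec(w) + C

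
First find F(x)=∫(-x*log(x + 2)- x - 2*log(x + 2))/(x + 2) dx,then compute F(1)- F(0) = -log(3)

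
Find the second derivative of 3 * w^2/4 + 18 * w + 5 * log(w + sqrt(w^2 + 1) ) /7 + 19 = (84*w^6 + 84*w^5*sqrt(w^2 + 1) + 149*w^4 + 107*w^3*sqrt(w^2 + 1) + 96*w^2 + 53*w*sqrt(w^2 + 1) + 21)/(56*w^6 + 56*w^5*sqrt(w^2 + 1) + 126*w^4 + 98*w^3*sqrt(w^2 + 1) + 84*w^2 + 42*w*sqrt(w^2 + 1) + 14)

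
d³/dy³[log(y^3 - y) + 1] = (6*y^6 + 6*y^4 + 6*y^2 - 2)/(y^9 - 3*y^7 + 3*y^5 - y^3)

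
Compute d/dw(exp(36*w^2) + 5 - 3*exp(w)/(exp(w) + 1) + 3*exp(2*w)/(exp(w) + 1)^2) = (72*w*exp(36*w^2) + 216*w*exp(36*w^2 + w) + 216*w*exp(36*w^2 + 2*w) + 72*w*exp(36*w^2 + 3*w) + 3*exp(2*w) - 3*exp(w))/(exp(3*w) + 3*exp(2*w) + 3*exp(w) + 1)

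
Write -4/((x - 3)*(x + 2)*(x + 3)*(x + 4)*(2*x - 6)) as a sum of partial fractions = -1/(49*(x + 4)) + 1/(18*(x + 3)) - 1/(25*(x + 2)) + 107/(22050*(x - 3)) - 1/(105*(x - 3)^2)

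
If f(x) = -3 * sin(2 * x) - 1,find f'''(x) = 24*cos(2*x)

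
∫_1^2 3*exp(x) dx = -3*E + 3*exp(2)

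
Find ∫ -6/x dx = -6*log(x) + C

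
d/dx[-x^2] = -2*x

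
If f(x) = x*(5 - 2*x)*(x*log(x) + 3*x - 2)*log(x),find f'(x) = -6*x^2*log(x)^2 - 22*x^2*log(x) - 6*x^2 + 10*x*log(x)^2 + 48*x*log(x) + 19*x - 10*log(x) - 10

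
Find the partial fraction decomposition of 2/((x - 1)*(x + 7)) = -1/(4*(x + 7)) + 1/(4*(x - 1))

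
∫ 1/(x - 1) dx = log(4*x - 4) + C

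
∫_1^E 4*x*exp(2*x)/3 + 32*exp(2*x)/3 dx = -17*exp(2)/3 + (2*E/3 + 5)*exp(2*E)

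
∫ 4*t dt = 2*t^2 + C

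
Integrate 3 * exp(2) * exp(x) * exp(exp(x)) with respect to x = 3*exp(exp(x) + 2) + C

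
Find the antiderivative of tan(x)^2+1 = tan(x) + C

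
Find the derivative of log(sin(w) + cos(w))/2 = 1/(2*tan(w + pi/4))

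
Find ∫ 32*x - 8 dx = 16*x^2 - 8*x + C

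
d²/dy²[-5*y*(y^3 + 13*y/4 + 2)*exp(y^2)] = -20*y^6*exp(y^2) - 155*y^4*exp(y^2) - 40*y^3*exp(y^2) - 445*y^2*exp(y^2)/2 - 60*y*exp(y^2) - 65*exp(y^2)/2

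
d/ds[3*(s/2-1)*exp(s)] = 3*s*exp(s)/2 - 3*exp(s)/2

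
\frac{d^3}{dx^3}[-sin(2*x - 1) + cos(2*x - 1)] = 8*sin(2*x - 1) + 8*cos(2*x - 1)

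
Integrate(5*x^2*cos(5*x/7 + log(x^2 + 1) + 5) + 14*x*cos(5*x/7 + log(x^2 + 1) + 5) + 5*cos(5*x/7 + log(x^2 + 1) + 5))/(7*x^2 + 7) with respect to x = sin(5*x/7 + log(x^2 + 1) + 5) + C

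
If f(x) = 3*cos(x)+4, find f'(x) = -3*sin(x)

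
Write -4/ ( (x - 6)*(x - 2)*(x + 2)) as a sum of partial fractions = -1/(8*(x + 2)) + 1/(4*(x - 2)) - 1/(8*(x - 6))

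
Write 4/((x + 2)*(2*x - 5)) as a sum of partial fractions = 8/(9*(2*x - 5)) - 4/(9*(x + 2))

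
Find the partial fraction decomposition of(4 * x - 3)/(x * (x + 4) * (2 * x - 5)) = 28/(65*(2*x - 5)) - 19/(52*(x + 4)) + 3/(20*x)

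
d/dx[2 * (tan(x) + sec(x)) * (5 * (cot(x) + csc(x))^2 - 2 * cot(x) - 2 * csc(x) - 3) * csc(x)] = -4*(20*sin(x) + 16*sin(2*x) + 4*sin(3*x) + 59*cos(x) + 20*cos(2*x) + cos(3*x) + 40)/(1 - cos(2*x))^2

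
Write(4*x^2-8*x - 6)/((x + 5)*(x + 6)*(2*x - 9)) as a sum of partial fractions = 52/(133*(2*x - 9)) + 62/(7*(x + 6)) - 134/(19*(x + 5))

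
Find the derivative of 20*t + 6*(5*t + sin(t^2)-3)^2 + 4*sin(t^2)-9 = 120*t^2*cos(t^2) + 12*t*sin(2*t^2) - 64*t*cos(t^2) + 300*t + 60*sin(t^2) - 160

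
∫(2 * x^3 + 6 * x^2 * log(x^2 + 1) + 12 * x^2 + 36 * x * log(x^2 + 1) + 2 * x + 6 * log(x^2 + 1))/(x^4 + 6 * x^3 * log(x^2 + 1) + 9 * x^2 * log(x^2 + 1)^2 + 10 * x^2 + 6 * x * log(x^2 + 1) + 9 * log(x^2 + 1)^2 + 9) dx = log((x/3 + log(x^2 + 1))^2 + 1) + C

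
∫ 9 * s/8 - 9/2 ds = 9*s^2/16 - 9*s/2 + C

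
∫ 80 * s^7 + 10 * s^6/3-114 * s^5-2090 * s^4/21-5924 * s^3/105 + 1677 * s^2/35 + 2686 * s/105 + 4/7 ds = 10*s^8 + 10*s^7/21 - 19*s^6 - 418*s^5/21 - 1481*s^4/105 + 559*s^3/35 + 1343*s^2/105 + 4*s/7 + C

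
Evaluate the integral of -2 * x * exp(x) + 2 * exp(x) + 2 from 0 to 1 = -2 + 2*E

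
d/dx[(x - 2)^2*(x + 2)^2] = 4*x^3 - 16*x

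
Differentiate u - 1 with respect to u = 1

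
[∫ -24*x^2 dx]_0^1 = -8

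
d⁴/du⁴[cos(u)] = cos(u)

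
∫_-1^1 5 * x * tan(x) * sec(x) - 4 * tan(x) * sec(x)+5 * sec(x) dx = 10*sec(1)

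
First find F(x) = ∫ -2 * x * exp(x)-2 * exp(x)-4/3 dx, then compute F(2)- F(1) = -4*exp(2) - 4/3 + 2*E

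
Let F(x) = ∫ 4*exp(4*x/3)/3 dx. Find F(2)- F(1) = -exp(4/3) + exp(8/3)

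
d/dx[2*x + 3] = 2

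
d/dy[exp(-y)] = -exp(-y)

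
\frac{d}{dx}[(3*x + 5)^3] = 81*x^2 + 270*x + 225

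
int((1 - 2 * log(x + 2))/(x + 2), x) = (1 - log(x + 2))*log(x + 2) + C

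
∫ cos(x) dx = sin(x) + C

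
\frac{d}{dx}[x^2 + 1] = 2*x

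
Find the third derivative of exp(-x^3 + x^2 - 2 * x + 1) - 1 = (-27*x^6 + 54*x^5 - 90*x^4 + 134*x^3 - 114*x^2 + 72*x - 26)*exp(-x^3 + x^2 - 2*x + 1)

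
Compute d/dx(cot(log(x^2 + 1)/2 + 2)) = -2*x/((1 - cos(log(x^2 + 1) + 4))*(x^2 + 1))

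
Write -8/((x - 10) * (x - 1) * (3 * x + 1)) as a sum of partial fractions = -18/(31*(3*x + 1)) + 2/(9*(x - 1)) - 8/(279*(x - 10))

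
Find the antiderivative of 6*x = 3*x^2 + C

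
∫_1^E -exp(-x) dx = -exp(-1) + exp(-E)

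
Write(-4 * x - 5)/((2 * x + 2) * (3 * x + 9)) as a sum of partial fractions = -7/(12*(x + 3)) - 1/(12*(x + 1))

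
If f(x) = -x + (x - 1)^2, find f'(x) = 2*x - 3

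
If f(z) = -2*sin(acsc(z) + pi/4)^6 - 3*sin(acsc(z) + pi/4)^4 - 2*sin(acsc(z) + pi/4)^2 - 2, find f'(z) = (12*sin(acsc(z) + pi/4)^5*cos(acsc(z) + pi/4) + 12*sin(acsc(z) + pi/4)^3*cos(acsc(z) + pi/4) + 4*sin(acsc(z) + pi/4)*cos(acsc(z) + pi/4))/(z^2*sqrt(1 - 1/z^2))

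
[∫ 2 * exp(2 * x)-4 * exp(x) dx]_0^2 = -1 + (-2 + exp(2))^2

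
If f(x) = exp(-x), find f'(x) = -exp(-x)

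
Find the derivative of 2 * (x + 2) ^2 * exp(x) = 2*x^2*exp(x) + 12*x*exp(x) + 16*exp(x)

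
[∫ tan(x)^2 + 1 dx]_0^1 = tan(1)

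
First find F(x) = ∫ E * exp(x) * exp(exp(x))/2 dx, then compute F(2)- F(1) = -exp(1 + E)/2 + exp(1 + exp(2))/2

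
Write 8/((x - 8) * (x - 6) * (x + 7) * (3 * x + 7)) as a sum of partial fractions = 108/(5425*(3*x + 7)) - 4/(1365*(x + 7)) - 4/(325*(x - 6)) + 4/(465*(x - 8))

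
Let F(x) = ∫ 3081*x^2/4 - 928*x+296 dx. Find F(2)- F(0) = 790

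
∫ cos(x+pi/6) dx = sin(x + pi/6) + C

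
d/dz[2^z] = 2^z*log(2)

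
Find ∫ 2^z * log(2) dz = 2^z + C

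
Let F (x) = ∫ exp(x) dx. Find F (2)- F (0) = -1 + exp(2)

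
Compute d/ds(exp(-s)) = -exp(-s)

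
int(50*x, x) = 25*x^2 + C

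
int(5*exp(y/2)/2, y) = 5*exp(y/2) + C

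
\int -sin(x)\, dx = cos(x) + C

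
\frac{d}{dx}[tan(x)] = cos(x)^(-2)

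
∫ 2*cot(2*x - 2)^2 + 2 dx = -cot(2*x - 2) + C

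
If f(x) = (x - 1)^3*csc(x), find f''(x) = (-x^3 + 2*x^3/sin(x)^2 + 3*x^2 - 6*x^2*cos(x)/sin(x) - 6*x^2/sin(x)^2 + 3*x + 12*x*cos(x)/sin(x) + 6*x/sin(x)^2 - 5 - 6*cos(x)/sin(x) - 2/sin(x)^2)/sin(x)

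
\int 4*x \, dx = 2*x^2 + C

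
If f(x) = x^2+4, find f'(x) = 2*x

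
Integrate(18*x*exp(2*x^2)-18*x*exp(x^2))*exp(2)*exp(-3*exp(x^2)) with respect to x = (2 - 3*exp(x^2))*exp(2 - 3*exp(x^2)) + C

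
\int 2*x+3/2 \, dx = x^2 + 3*x/2 + C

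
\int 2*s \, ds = s^2 + C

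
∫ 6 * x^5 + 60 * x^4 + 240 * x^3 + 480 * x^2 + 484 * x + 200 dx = x^6 + 12*x^5 + 60*x^4 + 160*x^3 + 242*x^2 + 200*x + C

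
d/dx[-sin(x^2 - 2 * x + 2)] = 2*(1 - x)*cos(x^2 - 2*x + 2)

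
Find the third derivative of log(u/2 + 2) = 2/(u^3 + 12*u^2 + 48*u + 64)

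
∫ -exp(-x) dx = exp(-x) + C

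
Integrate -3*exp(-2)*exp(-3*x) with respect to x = exp(-3*x - 2) + C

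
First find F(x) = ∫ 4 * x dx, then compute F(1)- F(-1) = 0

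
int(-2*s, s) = -s^2 + C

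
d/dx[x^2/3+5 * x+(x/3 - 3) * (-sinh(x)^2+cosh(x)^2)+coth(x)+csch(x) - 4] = 2*x/3 + 16/3 - cosh(x)/sinh(x)^2 - 1/sinh(x)^2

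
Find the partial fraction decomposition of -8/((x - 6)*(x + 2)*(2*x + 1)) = 32/(39*(2*x + 1)) - 1/(3*(x + 2)) - 1/(13*(x - 6))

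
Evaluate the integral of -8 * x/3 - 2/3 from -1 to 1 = -4/3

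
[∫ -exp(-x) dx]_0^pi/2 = -1 + exp(-pi/2)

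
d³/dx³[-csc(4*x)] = 384*cot(4*x)^3*csc(4*x) + 320*cot(4*x)*csc(4*x)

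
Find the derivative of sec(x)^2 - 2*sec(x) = 2*(-1 + 1/cos(x))*sin(x)/cos(x)^2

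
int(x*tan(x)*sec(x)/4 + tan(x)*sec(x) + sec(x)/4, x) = (x/4 + 1)*sec(x) + C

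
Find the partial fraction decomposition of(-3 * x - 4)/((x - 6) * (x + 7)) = -17/(13*(x + 7)) - 22/(13*(x - 6))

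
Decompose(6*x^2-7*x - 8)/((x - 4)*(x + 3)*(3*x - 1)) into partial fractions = 87/(110*(3*x - 1)) + 67/(70*(x + 3)) + 60/(77*(x - 4))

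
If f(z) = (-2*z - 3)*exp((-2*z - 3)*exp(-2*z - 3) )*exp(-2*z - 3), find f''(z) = (-32*z^3 + 48*z^2*exp(2*z + 3) - 112*z^2 + 96*z*exp(2*z + 3) - 8*z*exp(4*z + 6) - 128*z + 44*exp(2*z + 3) - 4*exp(4*z + 6) - 48)*exp(-6*z - 2*z*exp(-3)*exp(-2*z) - 9 - 3*exp(-3)*exp(-2*z))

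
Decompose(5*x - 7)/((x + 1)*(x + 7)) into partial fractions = 7/(x + 7) - 2/(x + 1)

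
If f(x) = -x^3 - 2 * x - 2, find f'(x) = -3*x^2 - 2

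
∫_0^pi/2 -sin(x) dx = -1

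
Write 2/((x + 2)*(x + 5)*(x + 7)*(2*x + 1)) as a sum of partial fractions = 16/(351*(2*x + 1)) - 1/(65*(x + 7)) + 1/(27*(x + 5)) - 2/(45*(x + 2))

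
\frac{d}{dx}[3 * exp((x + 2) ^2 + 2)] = 6*x*exp(x^2 + 4*x + 6) + 12*exp(x^2 + 4*x + 6)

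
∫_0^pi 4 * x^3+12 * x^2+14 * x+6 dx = -2 + (1 + pi)^2 + (1 + pi)^4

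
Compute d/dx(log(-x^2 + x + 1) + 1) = (2*x - 1)/(x^2 - x - 1)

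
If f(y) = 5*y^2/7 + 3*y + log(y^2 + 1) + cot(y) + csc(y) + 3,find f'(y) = (10*y^3 - 7*y^2*cot(y)^2 - 7*y^2*cot(y)*csc(y) + 14*y^2 + 24*y - 7*cot(y)^2 - 7*cot(y)*csc(y) + 14)/(7*y^2 + 7)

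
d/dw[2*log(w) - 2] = 2/w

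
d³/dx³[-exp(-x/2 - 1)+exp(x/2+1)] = (exp(x + 2) + 1)*exp(-x/2 - 1)/8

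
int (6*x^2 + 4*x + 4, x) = 2*x^3 + 2*x^2 + 4*x + C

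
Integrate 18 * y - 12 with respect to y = 9*y^2 - 12*y + C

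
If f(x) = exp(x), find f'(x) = exp(x)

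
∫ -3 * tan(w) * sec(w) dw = -3*sec(w) + C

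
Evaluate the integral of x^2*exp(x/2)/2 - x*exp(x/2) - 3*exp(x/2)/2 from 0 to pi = -9 + (-3 + pi)^2*exp(pi/2)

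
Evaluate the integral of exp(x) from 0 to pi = -1 + exp(pi)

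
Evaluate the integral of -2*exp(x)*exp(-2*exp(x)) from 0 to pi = -exp(-2) + exp(-2*exp(pi))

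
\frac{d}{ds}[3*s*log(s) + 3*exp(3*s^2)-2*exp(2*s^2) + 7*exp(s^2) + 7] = 18*s*exp(3*s^2) - 8*s*exp(2*s^2) + 14*s*exp(s^2) + 3*log(s) + 3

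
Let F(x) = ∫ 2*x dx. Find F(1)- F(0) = 1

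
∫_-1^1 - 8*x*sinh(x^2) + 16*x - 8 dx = -16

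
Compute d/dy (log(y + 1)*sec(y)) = (y*log(y + 1)*tan(y)*sec(y) + log(y + 1)*tan(y)*sec(y) + sec(y))/(y + 1)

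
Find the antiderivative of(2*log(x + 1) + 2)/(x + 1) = (log(x + 1) + 2)*log(x + 1) + C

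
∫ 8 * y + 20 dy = 4*y^2 + 20*y + C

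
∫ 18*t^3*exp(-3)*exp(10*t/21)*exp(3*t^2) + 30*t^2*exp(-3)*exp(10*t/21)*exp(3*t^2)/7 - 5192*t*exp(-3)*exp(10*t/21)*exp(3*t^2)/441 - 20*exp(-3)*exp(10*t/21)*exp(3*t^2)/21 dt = (63*t^2 + 10*t - 63)*exp(3*t^2 + 10*t/21 - 3)/21 + C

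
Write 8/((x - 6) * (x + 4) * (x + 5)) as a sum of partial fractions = 8/(11*(x + 5)) - 4/(5*(x + 4)) + 4/(55*(x - 6))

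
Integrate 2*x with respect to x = x^2 + C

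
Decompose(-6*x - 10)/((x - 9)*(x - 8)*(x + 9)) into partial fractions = 22/(153*(x + 9)) + 58/(17*(x - 8)) - 32/(9*(x - 9))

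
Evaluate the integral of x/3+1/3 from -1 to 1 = 2/3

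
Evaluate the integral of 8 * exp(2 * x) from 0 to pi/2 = -4 + 4*exp(pi)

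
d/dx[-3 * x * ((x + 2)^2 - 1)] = -9*x^2 - 24*x - 9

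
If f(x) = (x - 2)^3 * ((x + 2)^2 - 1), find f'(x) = 5*x^4 - 8*x^3 - 27*x^2 + 44*x + 4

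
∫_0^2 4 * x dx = 8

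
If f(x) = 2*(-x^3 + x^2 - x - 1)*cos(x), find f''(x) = 2*x^3*cos(x) + 12*x^2*sin(x) - 2*x^2*cos(x) - 8*x*sin(x) - 10*x*cos(x) + 4*sin(x) + 6*cos(x)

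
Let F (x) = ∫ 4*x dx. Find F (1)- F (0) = 2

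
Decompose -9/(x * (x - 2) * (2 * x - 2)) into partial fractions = 9/(2*(x - 1)) - 9/(4*(x - 2)) - 9/(4*x)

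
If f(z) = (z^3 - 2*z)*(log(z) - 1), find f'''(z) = (6*z^2*log(z) + 5*z^2 + 2)/z^2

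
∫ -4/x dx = -4*log(2*x) + C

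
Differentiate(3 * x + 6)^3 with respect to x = 81*x^2 + 324*x + 324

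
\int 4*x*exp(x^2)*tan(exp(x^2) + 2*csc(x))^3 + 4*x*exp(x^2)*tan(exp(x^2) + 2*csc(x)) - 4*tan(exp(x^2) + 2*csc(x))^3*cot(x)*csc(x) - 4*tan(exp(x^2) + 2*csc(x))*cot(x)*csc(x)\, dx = tan(exp(x^2) + 2*csc(x))^2 + C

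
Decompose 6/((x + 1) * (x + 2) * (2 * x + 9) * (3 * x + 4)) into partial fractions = -81/(19*(3*x + 4)) - 48/(665*(2*x + 9)) + 3/(5*(x + 2)) + 6/(7*(x + 1))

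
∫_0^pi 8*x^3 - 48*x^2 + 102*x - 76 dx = -46 - (-2 + pi)^2 + 2*(1 + (-2 + pi)^2)^2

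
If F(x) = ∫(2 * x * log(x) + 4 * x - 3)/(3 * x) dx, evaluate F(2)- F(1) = log(2)/3 + 2/3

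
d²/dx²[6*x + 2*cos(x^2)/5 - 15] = -8*x^2*cos(x^2)/5 - 4*sin(x^2)/5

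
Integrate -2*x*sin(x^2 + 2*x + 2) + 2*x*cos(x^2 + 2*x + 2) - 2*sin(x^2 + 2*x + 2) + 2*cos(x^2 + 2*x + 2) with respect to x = sin((x + 1)^2 + 1) + cos((x + 1)^2 + 1) + C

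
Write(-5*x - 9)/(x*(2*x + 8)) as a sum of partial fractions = -11/(8*(x + 4)) - 9/(8*x)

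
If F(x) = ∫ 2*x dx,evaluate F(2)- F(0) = 4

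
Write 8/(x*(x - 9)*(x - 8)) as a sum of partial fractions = -1/(x - 8) + 8/(9*(x - 9)) + 1/(9*x)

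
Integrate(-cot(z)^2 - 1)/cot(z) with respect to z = log(3*cot(z)) + C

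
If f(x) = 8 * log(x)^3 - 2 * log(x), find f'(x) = (24*log(x)^2 - 2)/x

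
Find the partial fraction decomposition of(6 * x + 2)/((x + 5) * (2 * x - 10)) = 7/(5*(x + 5)) + 8/(5*(x - 5))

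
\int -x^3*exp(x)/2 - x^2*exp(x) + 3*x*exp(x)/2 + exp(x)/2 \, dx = x*(-x^2 + x + 1)*exp(x)/2 + C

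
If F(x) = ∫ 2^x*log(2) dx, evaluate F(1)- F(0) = 1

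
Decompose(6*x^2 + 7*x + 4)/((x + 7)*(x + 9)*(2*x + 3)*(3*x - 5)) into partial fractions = 873/(15808*(3*x - 5)) - 56/(3135*(2*x + 3)) - 427/(960*(x + 9)) + 249/(572*(x + 7))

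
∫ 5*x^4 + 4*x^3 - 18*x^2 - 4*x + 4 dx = x^5 + x^4 - 6*x^3 - 2*x^2 + 4*x + C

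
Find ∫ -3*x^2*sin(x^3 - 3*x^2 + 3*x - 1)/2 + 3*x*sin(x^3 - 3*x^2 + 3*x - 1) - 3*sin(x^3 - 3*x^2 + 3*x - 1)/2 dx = cos((x - 1)^3)/2 + C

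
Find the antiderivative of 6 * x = 3*x^2 + C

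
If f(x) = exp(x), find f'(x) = exp(x)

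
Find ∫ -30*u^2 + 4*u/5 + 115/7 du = -10*u^3 + 2*u^2/5 + 115*u/7 + C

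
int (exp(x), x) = exp(x) + C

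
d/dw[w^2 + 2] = 2*w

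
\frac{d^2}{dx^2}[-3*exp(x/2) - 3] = -3*exp(x/2)/4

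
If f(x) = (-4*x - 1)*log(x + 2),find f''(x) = (-4*x - 15)/(x^2 + 4*x + 4)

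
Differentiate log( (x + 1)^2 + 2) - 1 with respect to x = (2*x + 2)/(x^2 + 2*x + 3)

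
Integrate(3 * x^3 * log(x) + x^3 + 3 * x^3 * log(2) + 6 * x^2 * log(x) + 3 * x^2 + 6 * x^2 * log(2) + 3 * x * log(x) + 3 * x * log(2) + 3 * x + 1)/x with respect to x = (x + 1)^3*log(2*x) + C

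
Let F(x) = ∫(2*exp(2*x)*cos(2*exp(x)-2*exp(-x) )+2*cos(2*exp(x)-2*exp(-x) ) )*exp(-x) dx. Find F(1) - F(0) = sin(-2*exp(-1) + 2*E)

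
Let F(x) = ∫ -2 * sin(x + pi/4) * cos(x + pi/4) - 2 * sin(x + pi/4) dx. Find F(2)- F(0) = 2*cos(pi/4 + 2) - sqrt(2) - sin(4)/2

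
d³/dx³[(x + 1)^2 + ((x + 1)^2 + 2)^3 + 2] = 120*x^3 + 360*x^2 + 504*x + 264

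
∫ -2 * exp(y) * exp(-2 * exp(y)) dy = exp(-2*exp(y)) + C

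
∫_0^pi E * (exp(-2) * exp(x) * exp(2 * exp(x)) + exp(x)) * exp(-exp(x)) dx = -exp(1 - exp(pi)) + exp(-1 + exp(pi))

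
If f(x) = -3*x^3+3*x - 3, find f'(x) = 3 - 9*x^2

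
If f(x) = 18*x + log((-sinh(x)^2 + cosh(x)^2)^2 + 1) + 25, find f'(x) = 18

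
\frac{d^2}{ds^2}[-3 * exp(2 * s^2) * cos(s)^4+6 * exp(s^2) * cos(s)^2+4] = -48*s^2*exp(2*s^2)*cos(s)^4 + 24*s^2*exp(s^2)*cos(s)^2 + 96*s*exp(2*s^2)*sin(s)*cos(s)^3 - 24*s*exp(s^2)*sin(2*s) - 9*(1 - cos(4*s))*exp(2*s^2)/2 + 12*exp(s^2)*sin(s)^2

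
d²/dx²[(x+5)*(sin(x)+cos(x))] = -x*sin(x) - x*cos(x) - 7*sin(x) - 3*cos(x)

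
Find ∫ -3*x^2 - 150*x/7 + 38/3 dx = -x^3 - 75*x^2/7 + 38*x/3 + C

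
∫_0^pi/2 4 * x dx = pi^2/2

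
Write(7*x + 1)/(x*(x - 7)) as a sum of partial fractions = 50/(7*(x - 7)) - 1/(7*x)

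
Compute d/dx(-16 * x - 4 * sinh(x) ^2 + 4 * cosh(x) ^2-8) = -16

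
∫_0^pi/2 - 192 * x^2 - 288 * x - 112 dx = (-2*pi - 3)^3 - 2*pi + 27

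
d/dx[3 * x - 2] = 3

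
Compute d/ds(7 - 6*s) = -6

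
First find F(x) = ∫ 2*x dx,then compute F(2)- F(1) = 3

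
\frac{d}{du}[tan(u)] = cos(u)^(-2)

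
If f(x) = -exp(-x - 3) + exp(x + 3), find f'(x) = (exp(2*x + 6) + 1)*exp(-x - 3)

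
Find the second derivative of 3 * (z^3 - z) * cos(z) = -3*z^3*cos(z) - 18*z^2*sin(z) + 21*z*cos(z) + 6*sin(z)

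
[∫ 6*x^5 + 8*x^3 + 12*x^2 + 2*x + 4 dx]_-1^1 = 16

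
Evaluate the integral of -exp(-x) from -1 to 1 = -E + exp(-1)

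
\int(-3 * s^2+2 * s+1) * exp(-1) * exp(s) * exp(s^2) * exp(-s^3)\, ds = exp(-s^3 + s^2 + s - 1) + C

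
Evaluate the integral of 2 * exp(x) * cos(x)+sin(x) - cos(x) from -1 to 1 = -(-1 + exp(-1))*(-sin(1) + cos(1)) + (-1 + E)*(cos(1) + sin(1))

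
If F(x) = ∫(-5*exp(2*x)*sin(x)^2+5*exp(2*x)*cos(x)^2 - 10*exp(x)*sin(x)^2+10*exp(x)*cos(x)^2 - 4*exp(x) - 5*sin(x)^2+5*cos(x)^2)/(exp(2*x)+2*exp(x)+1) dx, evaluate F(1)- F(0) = -4*E/(1 + E) + 2 + 5*sin(2)/2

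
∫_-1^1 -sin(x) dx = 0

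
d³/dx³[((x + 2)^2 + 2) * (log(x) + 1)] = (2*x^2 - 4*x + 12)/x^3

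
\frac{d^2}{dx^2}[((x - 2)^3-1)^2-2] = 30*x^4 - 240*x^3 + 720*x^2 - 972*x + 504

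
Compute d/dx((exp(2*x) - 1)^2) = 4*exp(4*x) - 4*exp(2*x)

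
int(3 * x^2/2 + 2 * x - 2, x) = x^3/2 + x^2 - 2*x + C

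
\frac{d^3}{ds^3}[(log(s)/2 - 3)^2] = (2*log(s) - 15)/(2*s^3)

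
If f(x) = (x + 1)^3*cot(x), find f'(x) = (x + 1)^2*(-x/sin(x)^2 + 3/tan(x) - 1/sin(x)^2)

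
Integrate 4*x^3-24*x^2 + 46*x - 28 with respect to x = x^4 - 8*x^3 + 23*x^2 - 28*x + C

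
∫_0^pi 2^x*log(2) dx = -1 + 2^pi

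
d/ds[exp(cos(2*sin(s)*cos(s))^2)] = E*(sin(2*s - 2*sin(2*s)) - sin(2*s + 2*sin(2*s)))*exp((1 - cos(sin(2*s)))^2)*exp(2*cos(sin(2*s)) - 2)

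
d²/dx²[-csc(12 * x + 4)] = -288*cot(12*x + 4)^2*csc(12*x + 4) - 144*csc(12*x + 4)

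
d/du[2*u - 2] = 2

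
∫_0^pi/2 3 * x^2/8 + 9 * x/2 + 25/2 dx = -27 - pi/2 + (pi/4 + 3)^3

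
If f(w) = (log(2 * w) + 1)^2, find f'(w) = (2*log(w) + 2*log(2) + 2)/w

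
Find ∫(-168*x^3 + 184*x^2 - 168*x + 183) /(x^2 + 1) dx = -84*x^2 + 184*x + acot(x) + C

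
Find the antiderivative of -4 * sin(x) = 4*cos(x) + C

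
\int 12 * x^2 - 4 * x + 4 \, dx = 4*x^3 - 2*x^2 + 4*x + C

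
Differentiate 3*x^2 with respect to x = 6*x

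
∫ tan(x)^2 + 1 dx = tan(x) + C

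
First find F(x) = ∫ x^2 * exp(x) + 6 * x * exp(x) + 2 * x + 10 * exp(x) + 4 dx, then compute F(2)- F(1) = -11*E + 7 + 18*exp(2)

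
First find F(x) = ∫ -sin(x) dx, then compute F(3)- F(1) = cos(3) - cos(1)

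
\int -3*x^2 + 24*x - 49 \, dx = -x^3 + 12*x^2 - 49*x + C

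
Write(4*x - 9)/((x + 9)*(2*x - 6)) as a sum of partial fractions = 15/(8*(x + 9)) + 1/(8*(x - 3))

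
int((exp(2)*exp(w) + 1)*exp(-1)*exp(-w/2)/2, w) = 2*sinh(w/2 + 1) + C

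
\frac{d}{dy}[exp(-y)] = -exp(-y)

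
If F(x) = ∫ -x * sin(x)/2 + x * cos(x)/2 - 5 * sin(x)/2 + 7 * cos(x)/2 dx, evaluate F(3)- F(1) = sqrt(2)*(-7*sin(pi/4 + 1) + 9*sin(pi/4 + 3))/2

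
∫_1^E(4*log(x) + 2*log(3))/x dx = 2*log(3*E)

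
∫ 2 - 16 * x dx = -8*x^2 + 2*x + C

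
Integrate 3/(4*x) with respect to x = 3*log(x)/4 + C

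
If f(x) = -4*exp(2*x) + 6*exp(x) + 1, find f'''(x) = -32*exp(2*x) + 6*exp(x)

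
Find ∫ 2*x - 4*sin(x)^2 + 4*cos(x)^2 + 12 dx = x^2 + 12*x + 2*sin(2*x) + C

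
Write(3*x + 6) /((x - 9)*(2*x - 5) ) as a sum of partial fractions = -27/(13*(2*x - 5)) + 33/(13*(x - 9))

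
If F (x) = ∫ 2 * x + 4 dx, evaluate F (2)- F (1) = 7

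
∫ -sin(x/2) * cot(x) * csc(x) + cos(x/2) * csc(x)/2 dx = 1/(2*cos(x/2)) + C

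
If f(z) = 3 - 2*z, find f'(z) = -2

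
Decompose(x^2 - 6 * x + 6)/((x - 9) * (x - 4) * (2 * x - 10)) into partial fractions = -1/(5*(x - 4)) - 1/(8*(x - 5)) + 33/(40*(x - 9))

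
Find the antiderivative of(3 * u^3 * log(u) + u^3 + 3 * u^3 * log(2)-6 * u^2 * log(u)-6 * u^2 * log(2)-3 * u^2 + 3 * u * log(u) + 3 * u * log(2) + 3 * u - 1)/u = (u - 1)^3*log(2*u) + C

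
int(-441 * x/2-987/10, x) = -441*x^2/4 - 987*x/10 + C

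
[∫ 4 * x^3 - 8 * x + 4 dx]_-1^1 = 8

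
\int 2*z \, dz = z^2 + C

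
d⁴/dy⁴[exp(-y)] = exp(-y)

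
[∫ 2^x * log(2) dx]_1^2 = 2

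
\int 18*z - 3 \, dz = 9*z^2 - 3*z + C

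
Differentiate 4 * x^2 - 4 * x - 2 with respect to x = 8*x - 4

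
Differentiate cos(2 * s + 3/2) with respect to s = -2*sin(2*s + 3/2)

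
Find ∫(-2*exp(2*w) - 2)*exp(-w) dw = -4*sinh(w) + C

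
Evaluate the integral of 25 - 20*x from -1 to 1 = 50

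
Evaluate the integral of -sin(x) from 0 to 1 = -1 + cos(1)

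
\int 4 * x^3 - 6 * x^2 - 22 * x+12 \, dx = x^4 - 2*x^3 - 11*x^2 + 12*x + C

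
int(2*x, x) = x^2 + C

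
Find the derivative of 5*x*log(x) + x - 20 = 5*log(x) + 6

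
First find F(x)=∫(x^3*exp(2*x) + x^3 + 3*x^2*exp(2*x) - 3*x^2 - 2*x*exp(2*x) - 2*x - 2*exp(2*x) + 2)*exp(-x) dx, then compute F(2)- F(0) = -4*exp(-2) + 4*exp(2)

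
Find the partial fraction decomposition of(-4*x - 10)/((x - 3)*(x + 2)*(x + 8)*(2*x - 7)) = -192/(253*(2*x - 7)) - 1/(69*(x + 8)) - 1/(165*(x + 2)) + 2/(5*(x - 3))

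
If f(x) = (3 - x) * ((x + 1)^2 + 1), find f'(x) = -3*x^2 + 2*x + 4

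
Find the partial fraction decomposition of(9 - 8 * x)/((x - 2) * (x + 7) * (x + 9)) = 81/(22*(x + 9)) - 65/(18*(x + 7)) - 7/(99*(x - 2))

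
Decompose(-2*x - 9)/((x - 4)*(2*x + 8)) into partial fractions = 1/(16*(x + 4)) - 17/(16*(x - 4))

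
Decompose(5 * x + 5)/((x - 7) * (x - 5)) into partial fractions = -15/(x - 5) + 20/(x - 7)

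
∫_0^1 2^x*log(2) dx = 1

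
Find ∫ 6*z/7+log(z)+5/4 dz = z*(12*z + 28*log(z) + 7)/28 + C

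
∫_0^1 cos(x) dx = sin(1)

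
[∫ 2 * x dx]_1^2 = 3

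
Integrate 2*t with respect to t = t^2 + C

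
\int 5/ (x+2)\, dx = 5*log(x + 2) + C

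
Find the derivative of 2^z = 2^z*log(2)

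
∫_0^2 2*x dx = 4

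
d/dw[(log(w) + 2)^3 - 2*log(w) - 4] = (3*log(w)^2 + 12*log(w) + 10)/w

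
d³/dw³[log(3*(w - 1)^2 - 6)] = (4*w^3 - 12*w^2 + 36*w - 28)/(w^6 - 6*w^5 + 9*w^4 + 4*w^3 - 9*w^2 - 6*w - 1)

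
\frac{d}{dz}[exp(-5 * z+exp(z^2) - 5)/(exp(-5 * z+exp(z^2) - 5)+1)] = (2*z*exp(z^2 + 5*z - exp(z^2) + 5) - 5*exp(5*z - exp(z^2) + 5))/(exp(10)*exp(10*z)*exp(-2*exp(z^2)) + 2*exp(5)*exp(5*z)*exp(-exp(z^2)) + 1)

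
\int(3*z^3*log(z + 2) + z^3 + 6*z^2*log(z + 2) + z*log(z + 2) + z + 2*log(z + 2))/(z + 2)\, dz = z*(z^2 + 1)*log(z + 2) + C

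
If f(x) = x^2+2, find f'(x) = 2*x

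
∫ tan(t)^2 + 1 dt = tan(t) + C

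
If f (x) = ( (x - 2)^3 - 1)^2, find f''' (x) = 120*x^3 - 720*x^2 + 1440*x - 972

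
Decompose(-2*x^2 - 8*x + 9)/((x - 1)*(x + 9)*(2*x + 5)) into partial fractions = -66/(91*(2*x + 5)) - 81/(130*(x + 9)) - 1/(70*(x - 1))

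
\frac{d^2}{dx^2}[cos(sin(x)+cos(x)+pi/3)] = 2*sin(x)*cos(x)*cos(sqrt(2)*sin(x + pi/4) + pi/3) + sqrt(2)*sin(x + pi/4)*sin(sqrt(2)*sin(x + pi/4) + pi/3) - cos(sqrt(2)*sin(x + pi/4) + pi/3)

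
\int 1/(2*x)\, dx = log(-x)/2 + C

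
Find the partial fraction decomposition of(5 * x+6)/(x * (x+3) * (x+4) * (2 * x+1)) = -4/(5*(2*x + 1)) + 1/(2*(x + 4)) - 3/(5*(x + 3)) + 1/(2*x)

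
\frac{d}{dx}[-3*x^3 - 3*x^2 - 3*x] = -9*x^2 - 6*x - 3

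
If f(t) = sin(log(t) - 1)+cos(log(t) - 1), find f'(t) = sqrt(2)*cos(log(t) - 1 + pi/4)/t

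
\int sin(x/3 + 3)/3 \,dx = -cos(x/3 + 3) + C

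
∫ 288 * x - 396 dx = 144*x^2 - 396*x + C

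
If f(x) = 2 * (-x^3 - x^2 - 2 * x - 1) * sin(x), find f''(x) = 2*x^3*sin(x) + 2*x^2*sin(x) - 12*x^2*cos(x) - 8*x*sin(x) - 8*x*cos(x) - 2*sin(x) - 8*cos(x)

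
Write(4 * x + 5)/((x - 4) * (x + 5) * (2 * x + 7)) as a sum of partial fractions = 4/(5*(2*x + 7)) - 5/(9*(x + 5)) + 7/(45*(x - 4))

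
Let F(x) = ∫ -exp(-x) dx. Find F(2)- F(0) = -1 + exp(-2)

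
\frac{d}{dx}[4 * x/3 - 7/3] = 4/3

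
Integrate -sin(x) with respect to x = cos(x) + C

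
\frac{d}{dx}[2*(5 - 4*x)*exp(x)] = -8*x*exp(x) + 2*exp(x)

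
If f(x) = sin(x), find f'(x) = cos(x)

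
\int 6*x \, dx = 3*x^2 + C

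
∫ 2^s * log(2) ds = 2^s + C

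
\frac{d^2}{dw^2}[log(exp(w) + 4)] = 4*exp(w)/(exp(2*w) + 8*exp(w) + 16)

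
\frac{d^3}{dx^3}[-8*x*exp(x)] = -8*x*exp(x) - 24*exp(x)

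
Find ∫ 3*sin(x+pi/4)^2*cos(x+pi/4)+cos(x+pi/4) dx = (sin(2*x) + 3)*sin(x + pi/4)/2 + C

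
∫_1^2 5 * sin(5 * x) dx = cos(5) - cos(10)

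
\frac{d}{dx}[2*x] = 2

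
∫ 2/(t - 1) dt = 2*log(t - 1) + C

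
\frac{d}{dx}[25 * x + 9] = 25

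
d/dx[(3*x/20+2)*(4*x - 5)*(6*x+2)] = 54*x^2/5 + 447*x/5 - 91/2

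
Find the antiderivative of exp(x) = exp(x) + C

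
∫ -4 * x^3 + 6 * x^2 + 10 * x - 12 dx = -x^4 + 2*x^3 + 5*x^2 - 12*x + C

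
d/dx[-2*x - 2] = -2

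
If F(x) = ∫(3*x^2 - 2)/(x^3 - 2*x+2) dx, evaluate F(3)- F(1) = log(23)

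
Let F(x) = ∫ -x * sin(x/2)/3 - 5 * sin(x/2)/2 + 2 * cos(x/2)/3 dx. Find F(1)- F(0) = -5 + 17*cos(1/2)/3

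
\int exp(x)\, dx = exp(x) + C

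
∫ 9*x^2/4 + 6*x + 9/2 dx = 3*x^3/4 + 3*x^2 + 9*x/2 + C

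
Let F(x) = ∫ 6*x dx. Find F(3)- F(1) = 24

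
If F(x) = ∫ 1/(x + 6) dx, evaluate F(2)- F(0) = -log(3) + log(4)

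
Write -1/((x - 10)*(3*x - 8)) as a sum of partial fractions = 3/(22*(3*x - 8)) - 1/(22*(x - 10))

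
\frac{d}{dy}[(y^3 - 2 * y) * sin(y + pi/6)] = y^3*cos(y + pi/6) + 3*y^2*sin(y + pi/6) - 2*y*cos(y + pi/6) - 2*sin(y + pi/6)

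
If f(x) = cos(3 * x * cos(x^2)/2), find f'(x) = 3*(x^2*sin(x^2) - cos(x^2)/2)*sin(3*x*cos(x^2)/2)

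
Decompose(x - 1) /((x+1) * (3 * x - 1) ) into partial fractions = -1/(2*(3*x - 1)) + 1/(2*(x + 1))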